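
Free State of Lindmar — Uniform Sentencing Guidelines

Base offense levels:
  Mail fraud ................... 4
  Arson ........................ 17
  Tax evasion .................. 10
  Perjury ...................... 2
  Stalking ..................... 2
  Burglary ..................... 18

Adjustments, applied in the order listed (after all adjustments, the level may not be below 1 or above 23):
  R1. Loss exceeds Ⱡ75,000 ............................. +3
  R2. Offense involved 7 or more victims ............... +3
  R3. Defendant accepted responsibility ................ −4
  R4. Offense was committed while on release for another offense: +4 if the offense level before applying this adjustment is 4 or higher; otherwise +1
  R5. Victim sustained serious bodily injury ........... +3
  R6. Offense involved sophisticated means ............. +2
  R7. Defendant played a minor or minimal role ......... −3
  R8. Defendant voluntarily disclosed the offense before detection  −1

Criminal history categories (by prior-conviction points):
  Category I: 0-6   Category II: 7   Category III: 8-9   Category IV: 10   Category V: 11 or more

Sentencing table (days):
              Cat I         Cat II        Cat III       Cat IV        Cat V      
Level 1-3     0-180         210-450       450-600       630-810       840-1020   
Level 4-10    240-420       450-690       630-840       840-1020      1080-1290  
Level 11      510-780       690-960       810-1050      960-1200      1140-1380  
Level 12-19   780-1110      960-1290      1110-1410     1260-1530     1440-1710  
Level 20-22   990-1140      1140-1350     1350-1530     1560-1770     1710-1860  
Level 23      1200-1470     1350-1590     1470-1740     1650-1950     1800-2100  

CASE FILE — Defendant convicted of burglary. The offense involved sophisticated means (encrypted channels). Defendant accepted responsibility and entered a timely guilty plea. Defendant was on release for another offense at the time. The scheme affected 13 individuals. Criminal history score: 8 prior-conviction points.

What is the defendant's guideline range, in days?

Base offense level for burglary: 18.
R2 applies: 18 + 3 = 21.
R3 applies: 21 − 4 = 17.
R4 applies (level before this adjustment is 17 ≥ 4, so +4): 17 + 4 = 21.
R5 does not apply.
R6 applies: 21 + 2 = 23.
R7 does not apply.
R8 does not apply.
Final offense level: 23.
Criminal history: 8 prior points → Category III (8-9).
Level 23 falls in the 23 band.
Grid: Level 23 × Category III = 1470-1740 days.

1470-1740 days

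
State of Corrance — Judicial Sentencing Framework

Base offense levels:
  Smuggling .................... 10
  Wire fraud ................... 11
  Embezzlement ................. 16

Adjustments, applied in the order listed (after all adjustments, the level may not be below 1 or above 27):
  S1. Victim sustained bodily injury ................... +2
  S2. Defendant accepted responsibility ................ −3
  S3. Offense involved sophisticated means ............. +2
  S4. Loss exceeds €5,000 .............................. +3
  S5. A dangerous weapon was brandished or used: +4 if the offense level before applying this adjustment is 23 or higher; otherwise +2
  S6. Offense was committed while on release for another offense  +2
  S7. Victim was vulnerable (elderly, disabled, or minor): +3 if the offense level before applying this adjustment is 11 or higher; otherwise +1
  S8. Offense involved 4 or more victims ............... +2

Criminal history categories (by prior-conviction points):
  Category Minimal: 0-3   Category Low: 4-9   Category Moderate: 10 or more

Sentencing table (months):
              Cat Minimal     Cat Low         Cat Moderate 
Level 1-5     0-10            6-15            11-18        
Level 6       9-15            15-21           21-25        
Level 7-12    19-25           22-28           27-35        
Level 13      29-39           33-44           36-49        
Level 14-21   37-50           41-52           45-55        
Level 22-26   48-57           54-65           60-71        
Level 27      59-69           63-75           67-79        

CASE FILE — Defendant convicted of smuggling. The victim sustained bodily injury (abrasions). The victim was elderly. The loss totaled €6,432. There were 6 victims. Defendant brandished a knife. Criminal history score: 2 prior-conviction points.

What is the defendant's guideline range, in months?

Base offense level for smuggling: 10.
S1 applies: 10 + 2 = 12.
S2 does not apply.
S4 applies: 12 + 3 = 15.
S5 applies (level before this adjustment is 15 < 23, so +2): 15 + 2 = 17.
S6 does not apply.
S7 applies (level before this adjustment is 17 ≥ 11, so +3): 17 + 3 = 20.
S8 applies: 20 + 2 = 22.
Final offense level: 22.
Criminal history: 2 prior points → Category Minimal (0-3).
Level 22 falls in the 22-26 band.
Grid: Level 22-26 × Category Minimal = 48-57 months.

48-57 months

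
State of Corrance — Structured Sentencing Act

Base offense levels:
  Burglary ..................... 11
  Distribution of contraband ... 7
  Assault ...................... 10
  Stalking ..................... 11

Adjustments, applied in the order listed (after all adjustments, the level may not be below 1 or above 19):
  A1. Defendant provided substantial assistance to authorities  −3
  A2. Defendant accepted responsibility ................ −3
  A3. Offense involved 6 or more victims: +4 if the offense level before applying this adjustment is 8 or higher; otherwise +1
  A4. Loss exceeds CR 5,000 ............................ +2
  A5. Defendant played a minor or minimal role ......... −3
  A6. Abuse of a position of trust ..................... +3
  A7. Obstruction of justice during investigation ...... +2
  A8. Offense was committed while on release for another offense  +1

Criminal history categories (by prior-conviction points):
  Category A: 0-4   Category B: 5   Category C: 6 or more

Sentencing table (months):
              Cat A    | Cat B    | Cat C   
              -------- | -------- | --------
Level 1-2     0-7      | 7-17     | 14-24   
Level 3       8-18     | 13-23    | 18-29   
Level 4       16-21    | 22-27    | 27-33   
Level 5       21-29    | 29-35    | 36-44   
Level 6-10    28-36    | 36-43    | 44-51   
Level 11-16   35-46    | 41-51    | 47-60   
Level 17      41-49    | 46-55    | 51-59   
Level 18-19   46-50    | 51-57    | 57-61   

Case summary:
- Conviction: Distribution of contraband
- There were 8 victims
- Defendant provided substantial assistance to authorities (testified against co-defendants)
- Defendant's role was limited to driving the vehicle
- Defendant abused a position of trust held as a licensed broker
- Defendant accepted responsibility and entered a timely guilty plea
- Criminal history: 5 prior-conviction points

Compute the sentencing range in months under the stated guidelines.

Base offense level for distribution of contraband: 7.
A1 applies: 7 − 3 = 4.
A2 applies: 4 − 3 = 1.
A3 applies (level before this adjustment is 1 < 8, so +1): 1 + 1 = 2.
A4 does not apply.
A5 applies: 2 − 3 = -1.
A6 applies: -1 + 3 = 2.
A7 does not apply.
Final offense level: 2.
Criminal history: 5 prior points → Category B (5).
Level 2 falls in the 1-2 band.
Grid: Level 1-2 × Category B = 7-17 months.

7-17 months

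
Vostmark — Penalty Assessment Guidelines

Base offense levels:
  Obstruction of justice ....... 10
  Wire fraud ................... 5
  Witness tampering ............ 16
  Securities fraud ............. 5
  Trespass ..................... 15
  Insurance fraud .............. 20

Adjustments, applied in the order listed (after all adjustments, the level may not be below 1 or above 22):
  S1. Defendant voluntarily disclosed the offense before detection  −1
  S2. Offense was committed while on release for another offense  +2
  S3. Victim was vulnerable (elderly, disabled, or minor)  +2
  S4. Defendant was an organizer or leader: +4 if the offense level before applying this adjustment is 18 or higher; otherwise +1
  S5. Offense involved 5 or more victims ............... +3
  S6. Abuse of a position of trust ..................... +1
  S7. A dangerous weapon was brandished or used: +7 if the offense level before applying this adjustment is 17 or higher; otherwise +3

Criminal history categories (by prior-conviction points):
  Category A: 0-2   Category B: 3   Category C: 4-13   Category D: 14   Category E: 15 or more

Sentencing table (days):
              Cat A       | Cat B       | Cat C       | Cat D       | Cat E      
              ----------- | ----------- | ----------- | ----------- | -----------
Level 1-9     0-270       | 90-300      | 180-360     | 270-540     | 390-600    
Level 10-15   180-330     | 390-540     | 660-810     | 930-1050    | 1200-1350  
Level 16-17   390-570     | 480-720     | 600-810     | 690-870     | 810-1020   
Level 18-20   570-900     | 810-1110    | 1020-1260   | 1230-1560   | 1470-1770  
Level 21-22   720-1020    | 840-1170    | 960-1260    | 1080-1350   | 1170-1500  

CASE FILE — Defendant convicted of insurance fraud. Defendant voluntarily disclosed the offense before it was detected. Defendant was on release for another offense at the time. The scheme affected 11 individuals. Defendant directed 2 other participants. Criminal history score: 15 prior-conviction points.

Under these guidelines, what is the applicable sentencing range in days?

Base offense level for insurance fraud: 20.
S1 applies: 20 − 1 = 19.
S2 applies: 19 + 2 = 21.
S4 applies (level before this adjustment is 21 ≥ 18, so +4): 21 + 4 = 25.
S5 applies: 25 + 3 = 28.
Level 28 exceeds the maximum of 22; capped at 22.
Final offense level: 22.
Criminal history: 15 prior points → Category E (15+).
Level 22 falls in the 21-22 band.
Grid: Level 21-22 × Category E = 1170-1500 days.

1170-1500 days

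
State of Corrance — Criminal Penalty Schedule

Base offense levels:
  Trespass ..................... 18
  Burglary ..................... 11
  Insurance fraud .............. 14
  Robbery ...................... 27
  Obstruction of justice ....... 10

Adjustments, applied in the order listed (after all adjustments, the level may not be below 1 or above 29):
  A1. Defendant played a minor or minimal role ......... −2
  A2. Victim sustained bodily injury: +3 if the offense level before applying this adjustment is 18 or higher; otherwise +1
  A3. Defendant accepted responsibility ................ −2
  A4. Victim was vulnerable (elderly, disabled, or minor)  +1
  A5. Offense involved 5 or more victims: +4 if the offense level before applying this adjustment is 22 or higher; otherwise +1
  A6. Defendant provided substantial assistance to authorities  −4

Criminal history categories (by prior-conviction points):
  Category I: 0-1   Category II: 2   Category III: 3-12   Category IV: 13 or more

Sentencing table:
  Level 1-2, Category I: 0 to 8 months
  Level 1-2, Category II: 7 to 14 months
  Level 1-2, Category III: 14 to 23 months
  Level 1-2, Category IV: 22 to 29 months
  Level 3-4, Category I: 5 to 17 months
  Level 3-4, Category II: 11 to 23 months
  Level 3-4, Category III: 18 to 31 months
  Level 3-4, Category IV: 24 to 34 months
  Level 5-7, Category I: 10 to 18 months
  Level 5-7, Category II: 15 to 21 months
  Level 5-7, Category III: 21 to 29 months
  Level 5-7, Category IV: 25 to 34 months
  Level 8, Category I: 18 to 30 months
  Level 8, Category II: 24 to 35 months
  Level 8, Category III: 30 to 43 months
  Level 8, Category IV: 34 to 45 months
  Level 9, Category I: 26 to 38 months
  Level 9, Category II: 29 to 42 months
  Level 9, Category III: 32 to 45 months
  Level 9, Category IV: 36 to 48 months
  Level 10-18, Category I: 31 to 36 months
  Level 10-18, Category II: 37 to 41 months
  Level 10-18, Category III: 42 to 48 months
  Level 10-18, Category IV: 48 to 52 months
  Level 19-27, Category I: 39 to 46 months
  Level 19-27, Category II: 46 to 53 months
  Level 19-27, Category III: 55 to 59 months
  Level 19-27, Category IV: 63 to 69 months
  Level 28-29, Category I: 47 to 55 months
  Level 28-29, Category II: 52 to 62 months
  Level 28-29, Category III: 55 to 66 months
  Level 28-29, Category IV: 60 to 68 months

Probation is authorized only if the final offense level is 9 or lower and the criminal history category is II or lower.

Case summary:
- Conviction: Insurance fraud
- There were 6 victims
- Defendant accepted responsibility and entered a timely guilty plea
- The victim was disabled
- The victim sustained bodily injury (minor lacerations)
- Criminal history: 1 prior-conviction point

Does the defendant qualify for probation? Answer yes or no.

Base offense level for insurance fraud: 14.
A2 applies (level before this adjustment is 14 < 18, so +1): 14 + 1 = 15.
A3 applies: 15 − 2 = 13.
A4 applies: 13 + 1 = 14.
A5 applies (level before this adjustment is 14 < 22, so +1): 14 + 1 = 15.
A6 does not apply.
Final offense level: 15.
Criminal history: 1 prior point → Category I (0-1).
Level 15 falls in the 10-18 band.
Grid: Level 10-18 × Category I = 31-36 months.
Probation check: level 15 > 9 and category I ≤ II → not eligible.

No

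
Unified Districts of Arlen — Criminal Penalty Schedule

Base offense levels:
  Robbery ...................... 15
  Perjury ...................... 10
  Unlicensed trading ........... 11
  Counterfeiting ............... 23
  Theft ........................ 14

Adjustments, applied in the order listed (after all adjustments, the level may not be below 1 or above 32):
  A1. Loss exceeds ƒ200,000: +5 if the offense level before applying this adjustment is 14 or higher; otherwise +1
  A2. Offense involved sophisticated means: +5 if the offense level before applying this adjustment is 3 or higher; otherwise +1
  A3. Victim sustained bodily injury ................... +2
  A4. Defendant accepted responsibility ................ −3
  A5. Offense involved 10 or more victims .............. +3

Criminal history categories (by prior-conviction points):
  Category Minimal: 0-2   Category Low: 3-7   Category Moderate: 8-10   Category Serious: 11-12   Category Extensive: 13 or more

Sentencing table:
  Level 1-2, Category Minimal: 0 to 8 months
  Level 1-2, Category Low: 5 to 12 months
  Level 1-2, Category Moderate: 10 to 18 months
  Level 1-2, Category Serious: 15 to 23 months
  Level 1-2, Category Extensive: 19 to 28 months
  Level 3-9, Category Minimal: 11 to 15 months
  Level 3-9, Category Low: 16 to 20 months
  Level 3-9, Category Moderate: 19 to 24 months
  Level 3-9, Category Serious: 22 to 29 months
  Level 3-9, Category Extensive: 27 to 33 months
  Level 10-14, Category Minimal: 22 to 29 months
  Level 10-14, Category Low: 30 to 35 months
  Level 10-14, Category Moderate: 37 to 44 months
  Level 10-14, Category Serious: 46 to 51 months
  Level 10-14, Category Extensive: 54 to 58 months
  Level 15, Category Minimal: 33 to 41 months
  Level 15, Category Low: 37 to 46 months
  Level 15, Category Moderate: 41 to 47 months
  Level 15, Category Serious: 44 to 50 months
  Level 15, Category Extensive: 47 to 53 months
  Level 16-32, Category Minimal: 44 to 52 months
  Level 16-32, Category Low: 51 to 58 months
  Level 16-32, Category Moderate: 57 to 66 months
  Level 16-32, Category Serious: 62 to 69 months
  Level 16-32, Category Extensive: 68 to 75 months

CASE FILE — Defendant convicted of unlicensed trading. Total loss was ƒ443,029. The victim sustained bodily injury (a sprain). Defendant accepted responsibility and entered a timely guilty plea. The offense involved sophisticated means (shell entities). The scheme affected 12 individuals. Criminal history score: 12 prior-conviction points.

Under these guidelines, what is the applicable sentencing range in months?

Base offense level for unlicensed trading: 11.
A1 applies (level before this adjustment is 11 < 14, so +1): 11 + 1 = 12.
A2 applies (level before this adjustment is 12 ≥ 3, so +5): 12 + 5 = 17.
A3 applies: 17 + 2 = 19.
A4 applies: 19 − 3 = 16.
A5 applies: 16 + 3 = 19.
Final offense level: 19.
Criminal history: 12 prior points → Category Serious (11-12).
Level 19 falls in the 16-32 band.
Grid: Level 16-32 × Category Serious = 62-69 months.

62-69 months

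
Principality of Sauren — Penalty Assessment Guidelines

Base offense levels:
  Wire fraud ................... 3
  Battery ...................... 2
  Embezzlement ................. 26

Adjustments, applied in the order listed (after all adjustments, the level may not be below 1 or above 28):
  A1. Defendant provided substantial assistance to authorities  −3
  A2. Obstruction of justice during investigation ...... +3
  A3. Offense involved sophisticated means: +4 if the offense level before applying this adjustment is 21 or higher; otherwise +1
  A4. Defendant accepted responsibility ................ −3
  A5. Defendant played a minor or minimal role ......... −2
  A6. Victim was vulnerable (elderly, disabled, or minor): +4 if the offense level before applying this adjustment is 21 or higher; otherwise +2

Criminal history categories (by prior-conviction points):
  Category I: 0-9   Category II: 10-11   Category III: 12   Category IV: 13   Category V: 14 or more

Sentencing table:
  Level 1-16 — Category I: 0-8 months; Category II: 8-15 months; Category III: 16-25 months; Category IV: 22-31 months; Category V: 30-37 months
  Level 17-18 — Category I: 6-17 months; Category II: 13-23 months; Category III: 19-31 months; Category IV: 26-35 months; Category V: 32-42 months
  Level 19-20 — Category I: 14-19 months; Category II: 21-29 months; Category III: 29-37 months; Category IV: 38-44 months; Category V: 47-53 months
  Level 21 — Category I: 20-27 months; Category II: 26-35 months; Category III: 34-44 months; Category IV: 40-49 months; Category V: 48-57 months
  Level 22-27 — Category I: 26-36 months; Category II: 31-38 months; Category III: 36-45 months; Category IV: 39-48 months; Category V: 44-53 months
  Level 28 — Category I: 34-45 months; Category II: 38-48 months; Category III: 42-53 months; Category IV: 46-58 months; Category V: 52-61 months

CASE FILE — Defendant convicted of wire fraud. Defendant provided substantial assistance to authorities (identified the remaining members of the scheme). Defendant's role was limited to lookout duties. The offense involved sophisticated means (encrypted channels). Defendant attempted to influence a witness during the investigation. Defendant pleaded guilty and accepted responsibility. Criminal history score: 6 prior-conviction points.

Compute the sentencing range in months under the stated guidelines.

0-8 months

Base offense level for wire fraud: 3.
A1 applies: 3 − 3 = 0.
A2 applies: 0 + 3 = 3.
A3 applies (level before this adjustment is 3 < 21, so +1): 3 + 1 = 4.
A4 applies: 4 − 3 = 1.
A5 applies: 1 − 2 = -1.
Level -1 is below the minimum of 1; floored at 1.
Final offense level: 1.
Criminal history: 6 prior points → Category I (0-9).
Level 1 falls in the 1-16 band.
Grid: Level 1-16 × Category I = 0-8 months.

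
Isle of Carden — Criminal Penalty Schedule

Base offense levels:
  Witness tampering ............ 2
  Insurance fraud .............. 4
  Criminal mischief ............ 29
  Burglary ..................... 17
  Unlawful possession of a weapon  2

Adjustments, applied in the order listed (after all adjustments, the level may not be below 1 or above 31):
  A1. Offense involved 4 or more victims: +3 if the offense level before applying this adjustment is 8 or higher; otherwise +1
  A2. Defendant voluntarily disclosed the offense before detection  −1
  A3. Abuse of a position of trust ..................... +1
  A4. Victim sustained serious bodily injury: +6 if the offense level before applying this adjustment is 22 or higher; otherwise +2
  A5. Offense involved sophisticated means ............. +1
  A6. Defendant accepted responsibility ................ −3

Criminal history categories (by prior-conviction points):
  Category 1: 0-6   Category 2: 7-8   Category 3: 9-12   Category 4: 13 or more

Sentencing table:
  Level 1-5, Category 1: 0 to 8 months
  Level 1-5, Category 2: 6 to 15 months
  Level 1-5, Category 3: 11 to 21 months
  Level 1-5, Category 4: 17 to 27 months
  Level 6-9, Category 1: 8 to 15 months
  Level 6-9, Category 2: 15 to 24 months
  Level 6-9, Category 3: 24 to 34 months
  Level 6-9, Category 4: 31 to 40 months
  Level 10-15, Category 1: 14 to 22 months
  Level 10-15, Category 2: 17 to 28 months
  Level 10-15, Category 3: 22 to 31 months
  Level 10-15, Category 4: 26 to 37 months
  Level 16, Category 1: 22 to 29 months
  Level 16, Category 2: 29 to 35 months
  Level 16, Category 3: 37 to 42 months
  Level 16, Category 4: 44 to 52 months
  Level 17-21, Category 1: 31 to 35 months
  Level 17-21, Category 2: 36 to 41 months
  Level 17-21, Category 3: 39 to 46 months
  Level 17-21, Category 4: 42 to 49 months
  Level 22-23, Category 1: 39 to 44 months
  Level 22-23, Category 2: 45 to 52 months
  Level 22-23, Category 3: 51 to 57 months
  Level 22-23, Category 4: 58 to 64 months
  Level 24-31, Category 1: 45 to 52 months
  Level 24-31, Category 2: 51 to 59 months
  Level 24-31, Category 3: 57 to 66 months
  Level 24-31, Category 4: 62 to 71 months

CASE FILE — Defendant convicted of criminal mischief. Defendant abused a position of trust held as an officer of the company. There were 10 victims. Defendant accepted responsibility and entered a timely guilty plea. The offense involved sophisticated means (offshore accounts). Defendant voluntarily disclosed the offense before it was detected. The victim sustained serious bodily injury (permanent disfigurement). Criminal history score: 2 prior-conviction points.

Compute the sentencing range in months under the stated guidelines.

Base offense level for criminal mischief: 29.
A1 applies (level before this adjustment is 29 ≥ 8, so +3): 29 + 3 = 32.
A2 applies: 32 − 1 = 31.
A3 applies: 31 + 1 = 32.
A4 applies (level before this adjustment is 32 ≥ 22, so +6): 32 + 6 = 38.
A5 applies: 38 + 1 = 39.
A6 applies: 39 − 3 = 36.
Level 36 exceeds the maximum of 31; capped at 31.
Final offense level: 31.
Criminal history: 2 prior points → Category 1 (0-6).
Level 31 falls in the 24-31 band.
Grid: Level 24-31 × Category 1 = 45-52 months.

45-52 months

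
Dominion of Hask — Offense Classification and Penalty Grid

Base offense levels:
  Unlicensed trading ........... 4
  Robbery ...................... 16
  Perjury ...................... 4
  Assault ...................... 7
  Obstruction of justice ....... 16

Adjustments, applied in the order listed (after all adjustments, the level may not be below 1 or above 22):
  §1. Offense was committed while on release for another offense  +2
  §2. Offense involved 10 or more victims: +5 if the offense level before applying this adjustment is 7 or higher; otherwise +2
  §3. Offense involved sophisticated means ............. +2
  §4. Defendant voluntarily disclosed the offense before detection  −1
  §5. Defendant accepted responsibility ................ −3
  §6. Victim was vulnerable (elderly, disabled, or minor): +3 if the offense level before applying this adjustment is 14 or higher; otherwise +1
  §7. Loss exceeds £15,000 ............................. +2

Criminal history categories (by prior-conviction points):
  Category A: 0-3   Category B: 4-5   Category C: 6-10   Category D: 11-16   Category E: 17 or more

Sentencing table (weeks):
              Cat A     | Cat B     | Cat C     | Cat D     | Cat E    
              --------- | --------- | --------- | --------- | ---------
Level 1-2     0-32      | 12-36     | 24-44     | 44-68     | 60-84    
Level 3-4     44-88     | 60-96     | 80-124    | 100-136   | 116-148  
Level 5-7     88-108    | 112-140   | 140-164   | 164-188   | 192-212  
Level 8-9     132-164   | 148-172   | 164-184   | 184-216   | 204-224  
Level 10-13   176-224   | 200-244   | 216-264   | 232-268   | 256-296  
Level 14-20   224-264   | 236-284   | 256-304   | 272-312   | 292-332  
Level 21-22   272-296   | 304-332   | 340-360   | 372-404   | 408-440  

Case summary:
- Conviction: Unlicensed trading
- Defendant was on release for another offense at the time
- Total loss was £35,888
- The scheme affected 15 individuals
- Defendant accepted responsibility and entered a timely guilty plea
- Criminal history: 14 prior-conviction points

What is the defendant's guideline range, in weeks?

164-188 weeks

Base offense level for unlicensed trading: 4.
§1 applies: 4 + 2 = 6.
§2 applies (level before this adjustment is 6 < 7, so +2): 6 + 2 = 8.
§5 applies: 8 − 3 = 5.
§7 applies: 5 + 2 = 7.
Final offense level: 7.
Criminal history: 14 prior points → Category D (11-16).
Level 7 falls in the 5-7 band.
Grid: Level 5-7 × Category D = 164-188 weeks.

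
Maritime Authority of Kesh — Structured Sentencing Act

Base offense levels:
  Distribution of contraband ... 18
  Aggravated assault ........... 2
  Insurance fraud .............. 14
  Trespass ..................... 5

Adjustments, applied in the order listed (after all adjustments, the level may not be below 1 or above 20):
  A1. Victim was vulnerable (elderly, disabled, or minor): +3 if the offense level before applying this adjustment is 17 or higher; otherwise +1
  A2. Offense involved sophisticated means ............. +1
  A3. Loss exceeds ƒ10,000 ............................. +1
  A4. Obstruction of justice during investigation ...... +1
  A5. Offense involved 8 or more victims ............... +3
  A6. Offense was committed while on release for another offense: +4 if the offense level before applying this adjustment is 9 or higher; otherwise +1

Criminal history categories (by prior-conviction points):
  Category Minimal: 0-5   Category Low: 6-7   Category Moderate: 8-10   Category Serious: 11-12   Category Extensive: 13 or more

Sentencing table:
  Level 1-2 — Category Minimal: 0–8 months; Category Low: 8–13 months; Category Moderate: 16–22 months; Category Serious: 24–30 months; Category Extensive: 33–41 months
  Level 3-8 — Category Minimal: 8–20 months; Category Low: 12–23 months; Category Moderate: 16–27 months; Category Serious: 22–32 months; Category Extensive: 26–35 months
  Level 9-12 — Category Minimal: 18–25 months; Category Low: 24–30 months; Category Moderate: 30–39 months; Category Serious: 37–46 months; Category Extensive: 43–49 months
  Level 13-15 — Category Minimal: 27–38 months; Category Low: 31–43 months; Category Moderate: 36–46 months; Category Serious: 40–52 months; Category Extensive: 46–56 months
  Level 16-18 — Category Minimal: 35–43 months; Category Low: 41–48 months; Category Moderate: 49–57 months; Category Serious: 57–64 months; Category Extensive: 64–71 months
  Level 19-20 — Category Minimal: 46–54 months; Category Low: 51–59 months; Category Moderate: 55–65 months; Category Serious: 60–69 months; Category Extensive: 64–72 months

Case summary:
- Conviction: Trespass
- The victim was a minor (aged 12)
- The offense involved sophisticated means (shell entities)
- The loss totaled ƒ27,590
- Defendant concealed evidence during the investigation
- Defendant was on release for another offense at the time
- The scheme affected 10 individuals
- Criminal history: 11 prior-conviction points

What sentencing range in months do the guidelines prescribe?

Base offense level for trespass: 5.
A1 applies (level before this adjustment is 5 < 17, so +1): 5 + 1 = 6.
A2 applies: 6 + 1 = 7.
A3 applies: 7 + 1 = 8.
A4 applies: 8 + 1 = 9.
A5 applies: 9 + 3 = 12.
A6 applies (level before this adjustment is 12 ≥ 9, so +4): 12 + 4 = 16.
Final offense level: 16.
Criminal history: 11 prior points → Category Serious (11-12).
Level 16 falls in the 16-18 band.
Grid: Level 16-18 × Category Serious = 57-64 months.

57-64 months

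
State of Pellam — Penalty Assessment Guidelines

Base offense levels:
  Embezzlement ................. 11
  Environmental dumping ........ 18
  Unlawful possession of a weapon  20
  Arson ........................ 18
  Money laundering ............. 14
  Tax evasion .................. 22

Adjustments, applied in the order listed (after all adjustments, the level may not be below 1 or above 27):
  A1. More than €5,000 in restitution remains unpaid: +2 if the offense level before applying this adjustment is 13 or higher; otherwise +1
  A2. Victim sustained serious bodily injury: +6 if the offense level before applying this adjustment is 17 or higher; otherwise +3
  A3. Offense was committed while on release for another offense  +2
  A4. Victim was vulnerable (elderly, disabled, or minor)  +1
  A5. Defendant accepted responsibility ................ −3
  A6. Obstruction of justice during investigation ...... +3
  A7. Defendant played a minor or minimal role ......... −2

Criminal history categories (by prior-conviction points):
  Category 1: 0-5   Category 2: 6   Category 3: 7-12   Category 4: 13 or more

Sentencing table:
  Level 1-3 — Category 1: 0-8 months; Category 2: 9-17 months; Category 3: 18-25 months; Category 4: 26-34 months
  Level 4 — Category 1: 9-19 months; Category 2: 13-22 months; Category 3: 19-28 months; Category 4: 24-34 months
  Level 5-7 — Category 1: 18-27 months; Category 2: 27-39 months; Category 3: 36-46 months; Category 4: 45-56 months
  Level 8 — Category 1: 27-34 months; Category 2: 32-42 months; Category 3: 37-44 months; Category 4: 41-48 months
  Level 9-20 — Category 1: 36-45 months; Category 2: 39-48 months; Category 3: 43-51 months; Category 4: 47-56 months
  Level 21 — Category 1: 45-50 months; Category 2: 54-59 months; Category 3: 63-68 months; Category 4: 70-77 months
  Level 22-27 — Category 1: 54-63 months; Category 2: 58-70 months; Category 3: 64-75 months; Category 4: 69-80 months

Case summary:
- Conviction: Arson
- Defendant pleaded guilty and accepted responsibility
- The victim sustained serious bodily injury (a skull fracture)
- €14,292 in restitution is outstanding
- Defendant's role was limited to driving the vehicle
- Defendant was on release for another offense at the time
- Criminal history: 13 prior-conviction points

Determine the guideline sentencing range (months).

69-80 months

Base offense level for arson: 18.
A1 applies (level before this adjustment is 18 ≥ 13, so +2): 18 + 2 = 20.
A2 applies (level before this adjustment is 20 ≥ 17, so +6): 20 + 6 = 26.
A3 applies: 26 + 2 = 28.
A4 does not apply.
A5 applies: 28 − 3 = 25.
A6 does not apply.
A7 applies: 25 − 2 = 23.
Final offense level: 23.
Criminal history: 13 prior points → Category 4 (13+).
Level 23 falls in the 22-27 band.
Grid: Level 22-27 × Category 4 = 69-80 months.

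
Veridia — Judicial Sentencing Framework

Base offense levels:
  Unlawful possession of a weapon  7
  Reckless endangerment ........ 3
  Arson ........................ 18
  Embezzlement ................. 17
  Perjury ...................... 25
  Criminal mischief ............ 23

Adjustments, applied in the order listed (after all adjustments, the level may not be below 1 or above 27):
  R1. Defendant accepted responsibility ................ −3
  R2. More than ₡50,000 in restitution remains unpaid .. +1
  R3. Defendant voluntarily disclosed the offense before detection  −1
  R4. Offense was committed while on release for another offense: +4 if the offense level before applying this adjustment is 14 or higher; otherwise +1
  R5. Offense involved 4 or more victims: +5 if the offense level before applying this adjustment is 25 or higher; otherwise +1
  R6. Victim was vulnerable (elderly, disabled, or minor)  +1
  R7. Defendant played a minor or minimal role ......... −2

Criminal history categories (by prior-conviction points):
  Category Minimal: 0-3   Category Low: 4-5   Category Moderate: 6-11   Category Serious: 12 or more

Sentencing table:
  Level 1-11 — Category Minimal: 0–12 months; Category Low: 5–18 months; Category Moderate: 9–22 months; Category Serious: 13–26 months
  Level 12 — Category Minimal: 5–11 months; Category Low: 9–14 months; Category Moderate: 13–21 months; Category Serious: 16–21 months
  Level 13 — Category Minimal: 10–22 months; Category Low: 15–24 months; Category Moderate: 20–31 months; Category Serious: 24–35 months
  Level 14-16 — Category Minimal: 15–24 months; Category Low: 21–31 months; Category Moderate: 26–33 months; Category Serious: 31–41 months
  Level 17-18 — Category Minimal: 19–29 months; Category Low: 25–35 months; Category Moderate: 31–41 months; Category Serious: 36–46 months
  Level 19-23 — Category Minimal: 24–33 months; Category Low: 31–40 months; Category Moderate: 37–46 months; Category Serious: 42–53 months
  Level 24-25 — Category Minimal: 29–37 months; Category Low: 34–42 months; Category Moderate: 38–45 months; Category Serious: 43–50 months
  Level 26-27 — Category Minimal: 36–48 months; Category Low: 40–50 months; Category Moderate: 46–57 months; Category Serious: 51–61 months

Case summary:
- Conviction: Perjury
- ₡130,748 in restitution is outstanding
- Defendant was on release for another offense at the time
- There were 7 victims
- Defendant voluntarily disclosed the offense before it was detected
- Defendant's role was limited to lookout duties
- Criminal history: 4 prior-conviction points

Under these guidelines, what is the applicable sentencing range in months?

40-50 months

Base offense level for perjury: 25.
R1 does not apply.
R2 applies: 25 + 1 = 26.
R3 applies: 26 − 1 = 25.
R4 applies (level before this adjustment is 25 ≥ 14, so +4): 25 + 4 = 29.
R5 applies (level before this adjustment is 29 ≥ 25, so +5): 29 + 5 = 34.
R7 applies: 34 − 2 = 32.
Level 32 exceeds the maximum of 27; capped at 27.
Final offense level: 27.
Criminal history: 4 prior points → Category Low (4-5).
Level 27 falls in the 26-27 band.
Grid: Level 26-27 × Category Low = 40-50 months.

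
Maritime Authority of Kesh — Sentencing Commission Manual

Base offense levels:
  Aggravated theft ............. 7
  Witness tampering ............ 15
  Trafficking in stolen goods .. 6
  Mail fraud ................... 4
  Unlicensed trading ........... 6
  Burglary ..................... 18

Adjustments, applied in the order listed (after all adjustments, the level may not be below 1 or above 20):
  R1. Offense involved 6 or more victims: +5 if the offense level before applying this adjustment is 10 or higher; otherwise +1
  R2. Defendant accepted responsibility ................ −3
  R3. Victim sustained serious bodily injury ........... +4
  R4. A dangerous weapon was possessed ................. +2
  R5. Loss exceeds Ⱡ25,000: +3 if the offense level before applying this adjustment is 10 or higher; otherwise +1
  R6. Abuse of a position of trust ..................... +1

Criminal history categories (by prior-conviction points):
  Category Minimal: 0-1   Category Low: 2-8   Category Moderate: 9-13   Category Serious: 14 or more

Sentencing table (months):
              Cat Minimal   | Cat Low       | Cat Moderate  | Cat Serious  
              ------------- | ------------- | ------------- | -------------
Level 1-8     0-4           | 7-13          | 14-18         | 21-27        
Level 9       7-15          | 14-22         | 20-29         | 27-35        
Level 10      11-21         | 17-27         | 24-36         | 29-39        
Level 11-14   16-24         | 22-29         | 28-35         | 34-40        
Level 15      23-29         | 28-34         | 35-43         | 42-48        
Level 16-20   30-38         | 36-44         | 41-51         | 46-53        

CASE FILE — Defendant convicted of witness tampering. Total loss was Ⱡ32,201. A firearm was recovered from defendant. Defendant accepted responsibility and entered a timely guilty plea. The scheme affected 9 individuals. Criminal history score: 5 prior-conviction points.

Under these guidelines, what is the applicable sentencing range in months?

36-44 months

Base offense level for witness tampering: 15.
R1 applies (level before this adjustment is 15 ≥ 10, so +5): 15 + 5 = 20.
R2 applies: 20 − 3 = 17.
R3 does not apply.
R4 applies: 17 + 2 = 19.
R5 applies (level before this adjustment is 19 ≥ 10, so +3): 19 + 3 = 22.
R6 does not apply.
Level 22 exceeds the maximum of 20; capped at 20.
Final offense level: 20.
Criminal history: 5 prior points → Category Low (2-8).
Level 20 falls in the 16-20 band.
Grid: Level 16-20 × Category Low = 36-44 months.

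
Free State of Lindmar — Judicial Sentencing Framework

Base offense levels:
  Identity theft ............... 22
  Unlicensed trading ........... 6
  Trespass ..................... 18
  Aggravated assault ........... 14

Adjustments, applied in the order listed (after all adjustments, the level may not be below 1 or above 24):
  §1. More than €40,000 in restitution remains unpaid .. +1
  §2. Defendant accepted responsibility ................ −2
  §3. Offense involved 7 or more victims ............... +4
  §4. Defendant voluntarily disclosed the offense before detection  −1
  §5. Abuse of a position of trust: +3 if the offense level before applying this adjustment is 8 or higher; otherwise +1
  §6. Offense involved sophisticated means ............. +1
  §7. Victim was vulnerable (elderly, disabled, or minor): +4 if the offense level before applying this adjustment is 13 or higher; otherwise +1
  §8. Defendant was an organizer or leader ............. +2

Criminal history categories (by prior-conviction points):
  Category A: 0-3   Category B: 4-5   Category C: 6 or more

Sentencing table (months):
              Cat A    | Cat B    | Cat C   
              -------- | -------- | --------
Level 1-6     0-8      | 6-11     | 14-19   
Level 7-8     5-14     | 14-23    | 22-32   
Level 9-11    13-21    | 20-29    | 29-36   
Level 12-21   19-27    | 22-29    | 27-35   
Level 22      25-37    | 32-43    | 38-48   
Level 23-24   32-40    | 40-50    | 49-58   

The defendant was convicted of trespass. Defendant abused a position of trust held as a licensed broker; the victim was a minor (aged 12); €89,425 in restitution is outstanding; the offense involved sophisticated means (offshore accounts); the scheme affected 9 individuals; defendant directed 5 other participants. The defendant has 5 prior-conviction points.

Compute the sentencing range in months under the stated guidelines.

40-50 months

Base offense level for trespass: 18.
§1 applies: 18 + 1 = 19.
§2 does not apply.
§3 applies: 19 + 4 = 23.
§5 applies (level before this adjustment is 23 ≥ 8, so +3): 23 + 3 = 26.
§6 applies: 26 + 1 = 27.
§7 applies (level before this adjustment is 27 ≥ 13, so +4): 27 + 4 = 31.
§8 applies: 31 + 2 = 33.
Level 33 exceeds the maximum of 24; capped at 24.
Final offense level: 24.
Criminal history: 5 prior points → Category B (4-5).
Level 24 falls in the 23-24 band.
Grid: Level 23-24 × Category B = 40-50 months.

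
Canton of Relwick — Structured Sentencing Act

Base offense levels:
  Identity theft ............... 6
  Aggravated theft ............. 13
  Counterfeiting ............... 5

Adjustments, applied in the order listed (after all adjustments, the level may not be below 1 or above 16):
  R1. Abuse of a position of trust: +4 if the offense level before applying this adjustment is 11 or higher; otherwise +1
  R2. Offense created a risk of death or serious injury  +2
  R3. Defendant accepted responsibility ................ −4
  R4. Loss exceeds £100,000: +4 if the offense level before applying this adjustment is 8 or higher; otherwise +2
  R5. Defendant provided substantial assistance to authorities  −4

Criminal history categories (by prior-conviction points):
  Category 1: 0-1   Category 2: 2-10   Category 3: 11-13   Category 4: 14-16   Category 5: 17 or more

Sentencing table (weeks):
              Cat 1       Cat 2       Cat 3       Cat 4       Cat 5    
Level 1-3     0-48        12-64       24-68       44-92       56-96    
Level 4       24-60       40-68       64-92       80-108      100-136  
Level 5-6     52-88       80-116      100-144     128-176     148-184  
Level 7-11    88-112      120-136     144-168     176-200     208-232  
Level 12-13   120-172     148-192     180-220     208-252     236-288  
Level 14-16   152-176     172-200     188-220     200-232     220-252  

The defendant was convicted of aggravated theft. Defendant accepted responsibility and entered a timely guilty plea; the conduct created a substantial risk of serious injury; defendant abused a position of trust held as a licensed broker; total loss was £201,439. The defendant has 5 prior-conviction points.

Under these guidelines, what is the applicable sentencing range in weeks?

Base offense level for aggravated theft: 13.
R1 applies (level before this adjustment is 13 ≥ 11, so +4): 13 + 4 = 17.
R2 applies: 17 + 2 = 19.
R3 applies: 19 − 4 = 15.
R4 applies (level before this adjustment is 15 ≥ 8, so +4): 15 + 4 = 19.
R5 does not apply.
Level 19 exceeds the maximum of 16; capped at 16.
Final offense level: 16.
Criminal history: 5 prior points → Category 2 (2-10).
Level 16 falls in the 14-16 band.
Grid: Level 14-16 × Category 2 = 172-200 weeks.

172-200 weeks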